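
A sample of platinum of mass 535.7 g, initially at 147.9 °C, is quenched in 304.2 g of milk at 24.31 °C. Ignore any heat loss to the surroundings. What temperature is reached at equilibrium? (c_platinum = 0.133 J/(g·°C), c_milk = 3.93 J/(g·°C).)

T_f ≈ 31.3 °C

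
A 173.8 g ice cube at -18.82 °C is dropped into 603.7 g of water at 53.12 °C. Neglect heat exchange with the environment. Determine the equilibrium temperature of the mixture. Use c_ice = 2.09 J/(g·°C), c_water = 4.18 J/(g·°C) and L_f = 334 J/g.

Net heat exchanged in the isolated system is zero:
warm ice to 0 °C: 173.8·2.09·(0 − (-18.82)) = 6836.2; melt ice: 173.8·334 = 58049; meltwater 0→T: 173.8·4.18·T = 726.48 T; water cools: 603.7·4.18·(T − 53.12) = 2523.5(T − 53.12)
3249.9 T = 134047 − 64885 = 69161
T ≈ 21.28 °C. Since T > 0 °C, the all-ice-melts assumption holds.

T_f ≈ 21.3 °C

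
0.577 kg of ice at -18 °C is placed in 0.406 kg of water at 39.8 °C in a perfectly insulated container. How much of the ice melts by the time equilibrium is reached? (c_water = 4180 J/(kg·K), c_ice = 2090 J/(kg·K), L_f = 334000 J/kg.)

Heat available from the water dropping to 0 °C: 0.406·4180·39.8 = 67544 J.
Warming the ice to 0 °C takes 0.577·2090·18 = 21707 J, leaving 45837 J for melting.
Melting all 0.577 kg of ice would need 0.577·334000 = 192718 J.
That's not enough to melt it all — equilibrium is at 0 °C with ice remaining.
m_melted·334000 = 45837  ⇒  m_melted ≈ 0.1372 kg.

m_melted ≈ 0.137 kg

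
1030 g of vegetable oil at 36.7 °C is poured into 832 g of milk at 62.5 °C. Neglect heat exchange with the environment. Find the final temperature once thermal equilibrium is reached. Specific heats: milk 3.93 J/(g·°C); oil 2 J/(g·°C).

Let T be the final temperature. ΣQ_i = 0:
832*3.93*(T − 62.5) + 1030*2*(T − 36.7) = 0
3269.8(T − 62.5) + 2060(T − 36.7) = 0
(3269.8 + 2060) T = 3269.8*62.5 + 2060*36.7
T = 279962/5329.8 ≈ 52.53 °C

T_f ≈ 52.5 °C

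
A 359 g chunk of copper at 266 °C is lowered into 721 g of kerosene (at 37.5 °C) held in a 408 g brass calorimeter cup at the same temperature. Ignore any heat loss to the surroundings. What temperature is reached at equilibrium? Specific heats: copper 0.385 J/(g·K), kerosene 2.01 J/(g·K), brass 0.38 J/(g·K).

T_f ≈ 55.6 °C

Conservation of energy gives ΣQ = 0:
359*0.385*(T − 266) + 721*2.01*(T − 37.5) + 408*0.38*(T − 37.5) = 0
138.22(T − 266) + 1449.2(T − 37.5) + 155.04(T − 37.5) = 0
(138.22 + 1449.2 + 155.04) T = 138.22*266 + 1449.2*37.5 + 155.04*37.5
T ≈ 55.62 °C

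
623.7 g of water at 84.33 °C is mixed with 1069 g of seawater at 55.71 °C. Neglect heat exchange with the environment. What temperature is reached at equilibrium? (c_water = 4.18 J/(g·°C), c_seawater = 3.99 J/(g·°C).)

T_f ≈ 66.6 °C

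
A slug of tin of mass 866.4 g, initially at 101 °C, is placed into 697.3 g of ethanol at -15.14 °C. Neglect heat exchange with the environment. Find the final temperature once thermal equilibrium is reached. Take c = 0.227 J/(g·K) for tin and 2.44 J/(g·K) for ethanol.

T_f ≈ -3.1 °C

Taking heat into each body as positive, Σ m c ΔT = 0:
866.4·0.227·(T − 101) + 697.3·2.44·(T − (-15.14)) = 0
196.67(T − 101) + 1701.4(T − (-15.14)) = 0
(196.67 + 1701.4) T = 196.67·101 + 1701.4·(-15.14)
T ≈ -3.11 °C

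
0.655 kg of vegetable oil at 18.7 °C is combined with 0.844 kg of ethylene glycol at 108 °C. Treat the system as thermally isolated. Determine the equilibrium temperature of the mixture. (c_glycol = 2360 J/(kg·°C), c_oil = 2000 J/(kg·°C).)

T_f ≈ 72.6 °C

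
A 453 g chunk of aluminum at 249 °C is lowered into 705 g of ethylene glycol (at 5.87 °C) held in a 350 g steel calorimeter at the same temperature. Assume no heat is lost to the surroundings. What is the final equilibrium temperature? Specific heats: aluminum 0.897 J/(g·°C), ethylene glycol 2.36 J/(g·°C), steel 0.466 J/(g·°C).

T_f ≈ 50.1 °C

Energy conservation, ΣQ = 0:
453·0.897·(T − 249) + 705·2.36·(T − 5.87) + 350·0.466·(T − 5.87) = 0
2233.2 T = 111903
T = 111903/2233.2 ≈ 50.11 °C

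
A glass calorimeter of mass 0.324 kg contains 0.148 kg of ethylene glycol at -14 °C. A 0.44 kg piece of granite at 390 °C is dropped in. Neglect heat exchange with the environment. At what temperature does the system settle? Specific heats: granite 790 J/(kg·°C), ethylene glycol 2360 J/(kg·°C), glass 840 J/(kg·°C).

Let T be the final temperature. ΣQ_i = 0:
0.44*790*(T − 390) + 0.148*2360*(T − (-14)) + 0.324*840*(T − (-14)) = 0
347.6(T − 390) + 349.28(T − (-14)) + 272.16(T − (-14)) = 0
969.04 T = 126864
T = 126864 / 969.04 = 131 °C

T_f ≈ 130.9 °C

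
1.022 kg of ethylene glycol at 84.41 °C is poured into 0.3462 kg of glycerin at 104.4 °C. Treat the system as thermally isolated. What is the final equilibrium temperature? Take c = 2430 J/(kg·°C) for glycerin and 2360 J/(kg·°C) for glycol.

T_f ≈ 89.6 °C

Heat lost by the glycerin equals heat gained by the glycol:
0.3462×2430×(104.4 − T) = 1.022×2360×(T − 84.41)
841.27(104.4 − T) = 2411.9(T − 84.41)
3253.2 T = 291418  ⇒  T ≈ 89.58 °C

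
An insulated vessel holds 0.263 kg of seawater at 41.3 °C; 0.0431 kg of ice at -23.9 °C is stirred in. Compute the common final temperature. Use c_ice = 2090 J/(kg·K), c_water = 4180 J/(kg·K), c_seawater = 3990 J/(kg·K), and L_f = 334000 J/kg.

T_f ≈ 21.8 °C

Taking heat into each body as positive, Σ m c ΔT = 0:
ice -23.9→0 °C: 0.0431×2090×23.9 = 2152.9
  fusion: m_ice L_f = 0.0431×334000 = 14395
  warm the meltwater: 180.16 T
  seawater cools: 0.263×3990×(T − 41.3) = 1049.4(T − 41.3)
1229.5 T = 43339 − 16548 = 26791
T ≈ 21.79 °C (positive, so assuming full melt was valid).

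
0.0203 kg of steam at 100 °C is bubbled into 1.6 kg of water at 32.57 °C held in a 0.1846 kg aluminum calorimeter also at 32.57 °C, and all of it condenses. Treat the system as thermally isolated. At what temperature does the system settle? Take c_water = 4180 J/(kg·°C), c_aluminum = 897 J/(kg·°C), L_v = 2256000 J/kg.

Taking heat into each body as positive, Σ m c ΔT = 0:
steam→water at 100 °C releases m L_v = 0.0203×2256000 = 45797; condensed water 100 °C→T: 84.85(T − 100); original water: 6688(T − 32.57); cup: 165.59(T − 32.57)
6938.4 T = 45797 + 8485.4 + 223221 = 277504
T ≈ 40.00 °C, under the boiling point, so the assumption holds.

T_f ≈ 40.0 °C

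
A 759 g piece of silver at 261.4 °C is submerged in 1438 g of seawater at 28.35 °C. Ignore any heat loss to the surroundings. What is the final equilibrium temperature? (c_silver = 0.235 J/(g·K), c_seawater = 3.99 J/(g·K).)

T_f ≈ 35.4 °C

Taking heat into each body as positive, Σ m c ΔT = 0:
759×0.235×(T − 261.4) + 1438×3.99×(T − 28.35) = 0
(178.36 + 5737.6) T = 178.36×261.4 + 5737.6×28.35
T ≈ 35.38 °C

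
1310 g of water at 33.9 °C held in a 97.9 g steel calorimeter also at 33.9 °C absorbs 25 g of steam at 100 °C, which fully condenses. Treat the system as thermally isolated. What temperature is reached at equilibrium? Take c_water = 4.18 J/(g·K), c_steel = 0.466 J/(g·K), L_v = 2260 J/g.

Sum of m c ΔT and latent-heat terms is zero:
steam→water at 100 °C releases m L_v = 25·2260 = 56500
  condensate cools 100→T: 25·4.18·(T − 100) = 104.5(T − 100)
  water warms: 1310·4.18·(T − 33.9) = 5475.8(T − 33.9)
  cup: 45.62(T − 33.9)
5625.9 T = 56500 + 10450 + 187176 = 254126
T ≈ 45.17 °C — below 100 °C, confirming all the steam condensed.

T_f ≈ 45.2 °C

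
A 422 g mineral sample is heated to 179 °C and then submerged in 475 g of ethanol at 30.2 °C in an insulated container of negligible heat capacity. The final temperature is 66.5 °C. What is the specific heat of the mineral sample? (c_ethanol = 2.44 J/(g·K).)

c ≈ 0.886 J/(g·K)

m_s c (T_s − T_f) = m_ethanol c_ethanol (T_f − T_0):
422×c×(179 − 66.5) = 475×2.44×(66.5 − 30.2)
47475 c = 42072  ⇒  c ≈ 0.8862 J/(g·K)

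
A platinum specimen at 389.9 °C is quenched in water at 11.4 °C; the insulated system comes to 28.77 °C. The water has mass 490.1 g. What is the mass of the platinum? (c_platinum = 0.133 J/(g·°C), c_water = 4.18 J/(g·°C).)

m ≈ 741 g

|Q_platinum| = |Q_water|:
m×0.133×(389.9 − 28.77) = 490.1×4.18×(28.77 − 11.4)
48.03 m = 35584  ⇒  m ≈ 740.9 g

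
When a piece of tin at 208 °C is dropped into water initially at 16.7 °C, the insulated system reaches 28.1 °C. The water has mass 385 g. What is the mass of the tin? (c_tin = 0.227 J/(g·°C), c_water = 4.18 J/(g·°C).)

m ≈ 449 g

Heat lost by the tin = heat gained by the water:
m×0.227×(208 − 28.1) = 385×4.18×(28.1 − 16.7)
40.84 m = 18346  ⇒  m ≈ 449.2 g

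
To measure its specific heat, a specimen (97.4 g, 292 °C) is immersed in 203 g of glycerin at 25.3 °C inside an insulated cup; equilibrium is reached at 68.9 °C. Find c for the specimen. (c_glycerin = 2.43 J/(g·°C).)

c ≈ 0.99 J/(g·°C)

Heat lost by the specimen = heat gained by the glycerin:
97.4·c·(292 − 68.9) = 203·2.43·(68.9 − 25.3)
21730 c = 21507  ⇒  c ≈ 0.9898 J/(g·°C)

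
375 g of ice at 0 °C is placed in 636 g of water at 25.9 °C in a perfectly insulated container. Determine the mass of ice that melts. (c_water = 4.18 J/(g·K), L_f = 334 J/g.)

m_melted ≈ 206 g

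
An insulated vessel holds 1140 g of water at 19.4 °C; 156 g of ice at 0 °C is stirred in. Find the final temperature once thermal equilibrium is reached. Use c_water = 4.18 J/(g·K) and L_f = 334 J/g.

T_f ≈ 7.4 °C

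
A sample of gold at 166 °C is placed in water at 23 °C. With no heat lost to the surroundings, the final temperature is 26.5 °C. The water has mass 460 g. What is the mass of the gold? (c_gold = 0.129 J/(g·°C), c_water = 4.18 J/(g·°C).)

m ≈ 374 g

Setting the total heat transfer to zero:
m×0.129×(26.5 − 166) + 460×4.18×(26.5 − 23) = 0
-18 m = -6729.8
m = -6729.8/-18 ≈ 374 g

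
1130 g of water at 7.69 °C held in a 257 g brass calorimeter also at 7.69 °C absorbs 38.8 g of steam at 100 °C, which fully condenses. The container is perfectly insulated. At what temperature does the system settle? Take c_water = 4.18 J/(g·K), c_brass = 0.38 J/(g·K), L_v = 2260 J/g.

Setting the total heat transfer to zero:
condense steam: −38.8×2260 = −87688
  condensed water 100 °C→T: 162.18(T − 100)
  original water: 4723.4(T − 7.69)
  cup: 97.66(T − 7.69)
4983.2 T = 87688 + 16218 + 37074 = 140980
T ≈ 28.29 °C — below 100 °C, confirming all the steam condensed.

T_f ≈ 28.3 °C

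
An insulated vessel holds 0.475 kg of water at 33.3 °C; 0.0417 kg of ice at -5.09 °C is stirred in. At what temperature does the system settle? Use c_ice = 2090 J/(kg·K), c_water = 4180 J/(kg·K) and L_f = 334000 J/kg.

T_f ≈ 24.0 °C

Energy balance with sensible and latent terms:
ice -5.09→0 °C: 0.0417×2090×5.09 = 443.61; latent heat to melt: 0.0417×334000 = 13928; meltwater 0→T: 0.0417×4180×T = 174.31 T; water: 1985.5(T − 33.3)
2159.8 T = 66117 − 14371 = 51746
T ≈ 23.96 °C. Since T > 0 °C, the all-ice-melts assumption holds.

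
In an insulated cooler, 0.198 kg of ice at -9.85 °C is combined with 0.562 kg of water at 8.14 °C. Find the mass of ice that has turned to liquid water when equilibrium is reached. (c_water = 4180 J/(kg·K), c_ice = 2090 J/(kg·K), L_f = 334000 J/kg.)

m_melted ≈ 0.045 kg

Water can give up m c ΔT = 0.562×4180×8.14 = 19122 J before reaching 0 °C.
Warming the ice to 0 °C takes 0.198×2090×9.85 = 4076.1 J, leaving 15046 J for melting.
Fully melting the ice requires m_ice L_f = 0.198×334000 = 66132 J.
15046 J < 66132 J, so only part of the ice melts and the system sits at 0 °C.
Mass melted = 15046/334000 ≈ 0.04505 kg.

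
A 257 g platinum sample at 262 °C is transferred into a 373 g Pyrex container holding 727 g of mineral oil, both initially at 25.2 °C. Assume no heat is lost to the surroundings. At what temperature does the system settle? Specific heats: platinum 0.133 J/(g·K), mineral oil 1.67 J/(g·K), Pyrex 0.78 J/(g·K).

T_f ≈ 30.5 °C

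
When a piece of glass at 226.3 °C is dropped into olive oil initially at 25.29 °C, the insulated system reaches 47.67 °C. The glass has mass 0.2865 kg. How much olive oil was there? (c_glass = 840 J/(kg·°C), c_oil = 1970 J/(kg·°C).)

m ≈ 0.975 kg

Net heat exchanged in the isolated system is zero:
0.2865×840×(47.67 − 226.3) + m×1970×(47.67 − 25.29) = 0
44089 m = 42989
m = 42989/44089 ≈ 0.9751 kg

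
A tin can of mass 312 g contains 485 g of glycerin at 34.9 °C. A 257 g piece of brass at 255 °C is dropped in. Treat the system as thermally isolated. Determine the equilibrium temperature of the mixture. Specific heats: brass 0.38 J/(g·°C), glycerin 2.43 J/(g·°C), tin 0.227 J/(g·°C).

Conservation of energy gives ΣQ = 0:
257*0.38*(T − 255) + 485*2.43*(T − 34.9) + 312*0.227*(T − 34.9) = 0
(97.66 + 1178.6 + 70.82) T = 97.66*255 + 1178.6*34.9 + 70.82*34.9
T ≈ 50.86 °C

T_f ≈ 50.9 °C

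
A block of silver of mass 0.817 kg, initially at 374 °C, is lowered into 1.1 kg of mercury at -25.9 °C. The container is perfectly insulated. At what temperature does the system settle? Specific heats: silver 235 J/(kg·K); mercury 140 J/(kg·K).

T_f ≈ 196.0 °C

Conservation of energy gives ΣQ = 0:
0.817·235·(T − 374) + 1.1·140·(T − (-25.9)) = 0
346 T = 67818
T = 67818 / 346 = 196 °C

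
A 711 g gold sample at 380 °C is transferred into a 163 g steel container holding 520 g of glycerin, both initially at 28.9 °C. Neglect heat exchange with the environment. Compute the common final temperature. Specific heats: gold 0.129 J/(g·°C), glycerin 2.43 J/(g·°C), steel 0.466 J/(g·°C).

T_f ≈ 51.4 °C

Net heat exchanged in the isolated system is zero:
711·0.129·(T − 380) + 520·2.43·(T − 28.9) + 163·0.466·(T − 28.9) = 0
91.72(T − 380) + 1263.6(T − 28.9) + 75.96(T − 28.9) = 0
(91.72 + 1263.6 + 75.96) T = 91.72·380 + 1263.6·28.9 + 75.96·28.9
T = 73566/1431.3 ≈ 51.40 °C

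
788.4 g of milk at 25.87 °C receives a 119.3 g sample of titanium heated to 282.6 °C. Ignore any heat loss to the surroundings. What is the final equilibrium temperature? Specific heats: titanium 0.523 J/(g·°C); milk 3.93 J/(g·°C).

T_f ≈ 30.9 °C

|Q_titanium| = |Q_milk|:
119.3·0.523·(282.6 − T) = 788.4·3.93·(T − 25.87)
62.39(282.6 − T) = 3098.4(T − 25.87)
3160.8 T = 97788  ⇒  T ≈ 30.94 °C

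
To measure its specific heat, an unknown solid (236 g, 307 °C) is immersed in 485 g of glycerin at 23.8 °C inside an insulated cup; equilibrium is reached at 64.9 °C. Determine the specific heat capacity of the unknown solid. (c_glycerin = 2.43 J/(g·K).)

c ≈ 0.848 J/(g·K)

Heat lost by the unknown solid = heat gained by the glycerin:
236×c×(307 − 64.9) = 485×2.43×(64.9 − 23.8)
57136 c = 48438  ⇒  c ≈ 0.8478 J/(g·K)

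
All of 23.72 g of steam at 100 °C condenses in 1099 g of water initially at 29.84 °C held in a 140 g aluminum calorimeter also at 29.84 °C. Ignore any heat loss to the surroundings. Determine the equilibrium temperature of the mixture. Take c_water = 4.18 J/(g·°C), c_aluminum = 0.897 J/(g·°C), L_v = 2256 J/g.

T_f ≈ 42.4 °C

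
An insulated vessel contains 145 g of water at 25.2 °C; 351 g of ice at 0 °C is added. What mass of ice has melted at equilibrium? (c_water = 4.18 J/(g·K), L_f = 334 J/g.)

Cooling the water to 0 °C releases 145×4.18×25.2 = 15274 J.
Fully melting the ice requires m_ice L_f = 351×334 = 117234 J.
Since 15274 < 117234 J, not all the ice melts; equilibrium is at 0 °C.
Mass melted = 15274/334 ≈ 45.73 g.

m_melted ≈ 45.7 g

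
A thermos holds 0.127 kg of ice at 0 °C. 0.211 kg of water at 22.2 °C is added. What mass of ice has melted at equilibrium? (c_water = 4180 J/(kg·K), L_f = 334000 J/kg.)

Water can give up m c ΔT = 0.211·4180·22.2 = 19580 J before reaching 0 °C.
Fully melting the ice requires m_ice L_f = 0.127·334000 = 42418 J.
That's not enough to melt it all — equilibrium is at 0 °C with ice remaining.
Mass melted = 19580/334000 ≈ 0.05862 kg.

m_melted ≈ 0.0586 kg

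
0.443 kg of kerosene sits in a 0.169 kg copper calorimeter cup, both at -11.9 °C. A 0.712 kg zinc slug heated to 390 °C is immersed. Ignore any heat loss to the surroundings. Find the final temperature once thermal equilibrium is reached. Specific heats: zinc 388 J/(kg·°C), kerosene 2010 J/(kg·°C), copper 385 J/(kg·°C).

T_f ≈ 78.2 °C

T_f is the heat-capacity-weighted average of the initial temperatures:
T_f = (276.26*390 + 890.43*(-11.9) + 65.06*(-11.9)) / (276.26 + 890.43 + 65.06)
    = 96369 / 1231.8 ≈ 78.24 °C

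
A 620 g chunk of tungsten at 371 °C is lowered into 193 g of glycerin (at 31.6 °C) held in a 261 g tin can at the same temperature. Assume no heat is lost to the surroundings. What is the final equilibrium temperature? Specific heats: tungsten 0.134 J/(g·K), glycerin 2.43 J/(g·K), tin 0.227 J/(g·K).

Heat gained plus heat lost sum to zero:
620·0.134·(T − 371) + 193·2.43·(T − 31.6) + 261·0.227·(T − 31.6) = 0
(83.08 + 468.99 + 59.25) T = 83.08·371 + 468.99·31.6 + 59.25·31.6
T ≈ 77.73 °C

T_f ≈ 77.7 °C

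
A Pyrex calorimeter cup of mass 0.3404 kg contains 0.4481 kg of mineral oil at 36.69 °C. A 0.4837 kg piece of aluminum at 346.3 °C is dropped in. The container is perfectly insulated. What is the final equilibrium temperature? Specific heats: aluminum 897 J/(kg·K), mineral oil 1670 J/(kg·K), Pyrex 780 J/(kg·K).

T_f ≈ 129.5 °C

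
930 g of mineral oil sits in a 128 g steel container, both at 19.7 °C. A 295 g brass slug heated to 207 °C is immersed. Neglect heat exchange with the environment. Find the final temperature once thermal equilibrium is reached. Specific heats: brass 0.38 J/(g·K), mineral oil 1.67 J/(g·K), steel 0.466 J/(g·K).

With ΣQ=0 the equilibrium temperature is the m·c-weighted mean:
T_f = (112.1*207 + 1553.1*19.7 + 59.65*19.7) / (112.1 + 1553.1 + 59.65)
    = 54976 / 1724.8 ≈ 31.87 °C

T_f ≈ 31.9 °C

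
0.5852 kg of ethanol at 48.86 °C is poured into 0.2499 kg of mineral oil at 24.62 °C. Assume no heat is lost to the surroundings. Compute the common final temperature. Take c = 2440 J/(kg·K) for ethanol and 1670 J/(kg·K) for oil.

T_f ≈ 43.4 °C

Heat lost by the ethanol equals heat gained by the oil:
0.5852×2440×(48.86 − T) = 0.2499×1670×(T − 24.62)
1427.9(48.86 − T) = 417.33(T − 24.62)
1845.2 T = 80041  ⇒  T ≈ 43.38 °C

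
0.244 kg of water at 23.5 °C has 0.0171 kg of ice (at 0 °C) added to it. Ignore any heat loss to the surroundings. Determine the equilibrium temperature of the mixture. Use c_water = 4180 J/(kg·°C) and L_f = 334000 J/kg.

T_f ≈ 16.7 °C

Let T be the final temperature. ΣQ_i = 0:
fusion: m_ice L_f = 0.0171·334000 = 5711.4; warm the meltwater: 71.48 T; water cools: 0.244·4180·(T − 23.5) = 1019.9(T − 23.5)
1091.4 T = 23968 − 5711.4 = 18257
T ≈ 16.73 °C. Since T > 0 °C, the all-ice-melts assumption holds.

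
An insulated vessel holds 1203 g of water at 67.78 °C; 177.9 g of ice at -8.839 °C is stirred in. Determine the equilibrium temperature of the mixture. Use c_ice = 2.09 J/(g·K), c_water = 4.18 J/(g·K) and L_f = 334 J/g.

Sum of m c ΔT and latent-heat terms is zero:
warm ice to 0 °C: 177.9×2.09×(0 − (-8.839)) = 3286.4
  fusion: m_ice L_f = 177.9×334 = 59419
  meltwater 0→T: 177.9×4.18×T = 743.62 T
  water: 5028.5(T − 67.78)
5772.2 T = 340834 − 62705 = 278129
T ≈ 48.18 °C. Since T > 0 °C, the all-ice-melts assumption holds.

T_f ≈ 48.2 °C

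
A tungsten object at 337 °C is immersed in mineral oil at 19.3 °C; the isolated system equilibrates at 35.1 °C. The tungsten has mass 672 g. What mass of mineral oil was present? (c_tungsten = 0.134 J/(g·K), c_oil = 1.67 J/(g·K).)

|Q_tungsten| = |Q_oil|:
672·0.134·(337 − 35.1) = m·1.67·(35.1 − 19.3)
26.39 m = 27185  ⇒  m ≈ 1030 g

m ≈ 1030 g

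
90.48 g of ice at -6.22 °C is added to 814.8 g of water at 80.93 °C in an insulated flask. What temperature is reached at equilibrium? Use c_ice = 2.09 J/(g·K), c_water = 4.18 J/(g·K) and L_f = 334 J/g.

Net heat exchanged in the isolated system is zero:
ice -6.22→0 °C: 90.48×2.09×6.22 = 1176.2; latent heat to melt: 90.48×334 = 30220; warm the meltwater: 378.21 T; water: 3405.9(T − 80.93)
3784.1 T = 275637 − 31397 = 244240
T ≈ 64.54 °C (positive, so assuming full melt was valid).

T_f ≈ 64.5 °C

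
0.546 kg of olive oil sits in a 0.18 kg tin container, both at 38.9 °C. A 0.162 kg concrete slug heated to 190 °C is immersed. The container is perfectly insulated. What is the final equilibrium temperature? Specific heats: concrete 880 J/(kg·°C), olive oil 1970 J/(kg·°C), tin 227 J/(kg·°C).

T_f ≈ 56.0 °C

Conservation of energy gives ΣQ = 0:
0.162·880·(T − 190) + 0.546·1970·(T − 38.9) + 0.18·227·(T − 38.9) = 0
142.56(T − 190) + 1075.6(T − 38.9) + 40.86(T − 38.9) = 0
(142.56 + 1075.6 + 40.86) T = 142.56·190 + 1075.6·38.9 + 40.86·38.9
T = 70517 / 1259 = 56 °C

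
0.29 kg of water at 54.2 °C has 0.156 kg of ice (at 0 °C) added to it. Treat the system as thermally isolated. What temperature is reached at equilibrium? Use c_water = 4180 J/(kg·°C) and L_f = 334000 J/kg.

T_f ≈ 7.3 °C

Let T be the final temperature. ΣQ_i = 0:
melt ice: 0.156×334000 = 52104; meltwater 0→T: 0.156×4180×T = 652.08 T; water: 1212.2(T − 54.2)
1864.3 T = 65701 − 52104 = 13597
T ≈ 7.29 °C (positive, so assuming full melt was valid).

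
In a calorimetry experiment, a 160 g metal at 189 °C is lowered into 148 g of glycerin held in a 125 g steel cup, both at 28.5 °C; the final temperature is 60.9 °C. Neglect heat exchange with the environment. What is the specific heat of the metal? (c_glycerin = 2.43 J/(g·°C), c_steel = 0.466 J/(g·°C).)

c ≈ 0.661 J/(g·°C)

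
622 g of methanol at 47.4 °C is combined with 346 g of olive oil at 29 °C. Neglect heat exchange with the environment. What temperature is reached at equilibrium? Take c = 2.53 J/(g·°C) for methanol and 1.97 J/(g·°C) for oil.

T_f ≈ 41.8 °C

Energy conservation, ΣQ = 0:
622*2.53*(T − 47.4) + 346*1.97*(T − 29) = 0
2255.3 T = 94358
T = 94358 / 2255.3 = 41.8 °C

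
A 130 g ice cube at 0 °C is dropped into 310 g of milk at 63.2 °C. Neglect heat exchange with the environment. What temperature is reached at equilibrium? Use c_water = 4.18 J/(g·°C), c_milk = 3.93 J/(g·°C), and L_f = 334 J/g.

Heat gained plus heat lost sum to zero:
melt ice: 130·334 = 43420
  meltwater 0→T: 130·4.18·T = 543.4 T
  milk cools: 310·3.93·(T − 63.2) = 1218.3(T − 63.2)
1761.7 T = 76997 − 43420 = 33577
T ≈ 19.06 °C — above 0 °C, consistent with complete melting.

T_f ≈ 19.1 °C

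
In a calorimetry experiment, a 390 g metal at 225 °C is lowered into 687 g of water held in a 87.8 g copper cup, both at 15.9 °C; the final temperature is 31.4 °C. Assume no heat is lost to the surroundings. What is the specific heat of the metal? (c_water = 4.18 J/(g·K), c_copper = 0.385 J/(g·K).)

Setting the total heat transfer to zero:
390×c×(31.4 − 225) + 687×4.18×(31.4 − 15.9) + 87.8×0.385×(31.4 − 15.9) = 0
-75504 c = -45035
c = -45035/-75504 ≈ 0.5965 J/(g·K)

c ≈ 0.596 J/(g·K)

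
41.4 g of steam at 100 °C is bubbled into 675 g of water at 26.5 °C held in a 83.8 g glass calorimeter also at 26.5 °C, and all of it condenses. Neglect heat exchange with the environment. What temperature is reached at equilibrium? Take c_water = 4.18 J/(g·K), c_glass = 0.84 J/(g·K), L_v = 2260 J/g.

T_f ≈ 61.2 °C

Sum of m c ΔT and latent-heat terms is zero:
steam→water at 100 °C releases m L_v = 41.4×2260 = 93564
  condensate cools 100→T: 41.4×4.18×(T − 100) = 173.05(T − 100)
  water warms: 675×4.18×(T − 26.5) = 2821.5(T − 26.5)
  cup: 70.39(T − 26.5)
3064.9 T = 93564 + 17305 + 76635 = 187504
T ≈ 61.18 °C — below 100 °C, confirming all the steam condensed.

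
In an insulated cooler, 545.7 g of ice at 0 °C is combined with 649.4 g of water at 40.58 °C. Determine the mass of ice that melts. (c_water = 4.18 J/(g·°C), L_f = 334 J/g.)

Heat available from the water dropping to 0 °C: 649.4·4.18·40.58 = 110154 J.
Melting all 545.7 g of ice would need 545.7·334 = 182264 J.
110154 J < 182264 J, so only part of the ice melts and the system sits at 0 °C.
m_melt = 110154 / L_f = 329.8 g.

m_melted ≈ 330 g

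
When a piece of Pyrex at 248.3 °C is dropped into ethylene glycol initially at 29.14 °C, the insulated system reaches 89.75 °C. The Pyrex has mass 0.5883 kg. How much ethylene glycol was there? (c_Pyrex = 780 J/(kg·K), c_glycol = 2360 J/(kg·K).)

Heat gained plus heat lost sum to zero:
0.5883×780×(89.75 − 248.3) + m×2360×(89.75 − 29.14) = 0
143040 m = 72754
m = 72754/143040 ≈ 0.5086 kg

m ≈ 0.509 kg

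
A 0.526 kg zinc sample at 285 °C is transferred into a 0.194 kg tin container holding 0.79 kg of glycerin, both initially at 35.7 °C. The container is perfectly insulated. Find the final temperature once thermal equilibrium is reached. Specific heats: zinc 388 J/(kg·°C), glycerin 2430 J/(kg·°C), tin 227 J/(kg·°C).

T_f = Σ m_i c_i T_i / Σ m_i c_i:
T_f = (204.09×285 + 1919.7×35.7 + 44.04×35.7) / (204.09 + 1919.7 + 44.04)
    = 128271 / 2167.8 ≈ 59.17 °C

T_f ≈ 59.2 °C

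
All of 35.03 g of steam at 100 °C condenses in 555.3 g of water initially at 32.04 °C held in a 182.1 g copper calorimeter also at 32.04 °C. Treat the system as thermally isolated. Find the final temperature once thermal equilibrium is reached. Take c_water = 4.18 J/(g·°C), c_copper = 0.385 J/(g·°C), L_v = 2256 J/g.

Taking heat into each body as positive, Σ m c ΔT = 0:
condense steam: −35.03·2256 = −79028
  condensate cools 100→T: 35.03·4.18·(T − 100) = 146.43(T − 100)
  original water: 2321.2(T − 32.04)
  copper cup: 182.1·0.385·(T − 32.04) = 70.11(T − 32.04)
2537.7 T = 79028 + 14643 + 76616 = 170286
T ≈ 67.10 °C (< 100 °C, so full condensation is consistent).

T_f ≈ 67.1 °C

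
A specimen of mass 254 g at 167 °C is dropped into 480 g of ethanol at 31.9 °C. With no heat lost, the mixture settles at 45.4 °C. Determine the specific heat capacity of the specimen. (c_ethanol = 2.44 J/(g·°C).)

c ≈ 0.512 J/(g·°C)

Heat gained plus heat lost sum to zero:
254·c·(45.4 − 167) + 480·2.44·(45.4 − 31.9) = 0
-30886 c = -15811
c = -15811/-30886 ≈ 0.5119 J/(g·°C)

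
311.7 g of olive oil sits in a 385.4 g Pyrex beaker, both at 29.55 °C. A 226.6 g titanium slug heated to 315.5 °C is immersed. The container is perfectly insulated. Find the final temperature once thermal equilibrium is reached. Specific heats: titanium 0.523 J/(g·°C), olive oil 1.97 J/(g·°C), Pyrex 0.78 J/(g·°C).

T_f ≈ 62.4 °C

Setting the total heat transfer to zero:
226.6·0.523·(T − 315.5) + 311.7·1.97·(T − 29.55) + 385.4·0.78·(T − 29.55) = 0
118.51(T − 315.5) + 614.05(T − 29.55) + 300.61(T − 29.55) = 0
(118.51 + 614.05 + 300.61) T = 118.51·315.5 + 614.05·29.55 + 300.61·29.55
T ≈ 62.35 °C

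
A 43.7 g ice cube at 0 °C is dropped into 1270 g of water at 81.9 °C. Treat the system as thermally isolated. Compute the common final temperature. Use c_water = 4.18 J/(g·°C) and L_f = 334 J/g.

Energy balance with sensible and latent terms:
melt ice: 43.7·334 = 14596
  warm the meltwater: 182.67 T
  water: 5308.6(T − 81.9)
5491.3 T = 434774 − 14596 = 420179
T ≈ 76.52 °C — above 0 °C, consistent with complete melting.

T_f ≈ 76.5 °C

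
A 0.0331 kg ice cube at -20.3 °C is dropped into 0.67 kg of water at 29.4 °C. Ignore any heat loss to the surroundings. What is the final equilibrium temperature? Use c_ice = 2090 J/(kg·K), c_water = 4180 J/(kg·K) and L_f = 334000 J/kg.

T_f ≈ 23.8 °C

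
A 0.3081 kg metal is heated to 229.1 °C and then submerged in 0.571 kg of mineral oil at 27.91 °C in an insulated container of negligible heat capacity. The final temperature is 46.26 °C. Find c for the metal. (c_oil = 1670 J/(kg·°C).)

Taking heat into each body as positive, Σ m c ΔT = 0:
0.3081·c·(46.26 − 229.1) + 0.571·1670·(46.26 − 27.91) = 0
-56.33 c = -17498
c = -17498/-56.33 ≈ 310.6 J/(kg·°C)

c ≈ 311 J/(kg·°C)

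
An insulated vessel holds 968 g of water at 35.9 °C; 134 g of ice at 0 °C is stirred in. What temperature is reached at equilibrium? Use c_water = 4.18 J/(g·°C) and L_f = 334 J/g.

T_f ≈ 21.8 °C

Taking heat into each body as positive, Σ m c ΔT = 0:
fusion: m_ice L_f = 134×334 = 44756; warm the meltwater: 560.12 T; water: 4046.2(T − 35.9)
4606.4 T = 145260 − 44756 = 100504
T ≈ 21.82 °C. Since T > 0 °C, the all-ice-melts assumption holds.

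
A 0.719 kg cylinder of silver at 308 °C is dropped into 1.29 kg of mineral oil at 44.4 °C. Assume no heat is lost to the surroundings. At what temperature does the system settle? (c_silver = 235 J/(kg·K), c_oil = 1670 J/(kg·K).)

T_f ≈ 63.6 °C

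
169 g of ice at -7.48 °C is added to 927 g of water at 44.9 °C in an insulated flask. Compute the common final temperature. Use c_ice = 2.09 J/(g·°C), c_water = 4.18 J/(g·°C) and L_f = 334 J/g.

T_f ≈ 25.1 °C

Net heat exchanged in the isolated system is zero:
ice -7.48→0 °C: 169·2.09·7.48 = 2642
  fusion: m_ice L_f = 169·334 = 56446
  meltwater 0→T: 169·4.18·T = 706.42 T
  water: 3874.9(T − 44.9)
4581.3 T = 173981 − 59088 = 114893
T ≈ 25.08 °C — above 0 °C, consistent with complete melting.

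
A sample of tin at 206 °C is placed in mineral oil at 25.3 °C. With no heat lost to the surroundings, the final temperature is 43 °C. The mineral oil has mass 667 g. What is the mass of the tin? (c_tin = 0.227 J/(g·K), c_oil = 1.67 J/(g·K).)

m ≈ 533 g

Net heat exchanged in the isolated system is zero:
m×0.227×(43 − 206) + 667×1.67×(43 − 25.3) = 0
-37 m = -19716
m = -19716/-37 ≈ 532.8 g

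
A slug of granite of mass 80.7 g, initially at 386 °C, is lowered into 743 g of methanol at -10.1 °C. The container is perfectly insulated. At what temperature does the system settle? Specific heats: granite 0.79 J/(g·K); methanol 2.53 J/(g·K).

T_f ≈ 2.9 °C

Energy conservation, ΣQ = 0:
80.7×0.79×(T − 386) + 743×2.53×(T − (-10.1)) = 0
1943.5 T = 5622.8
T ≈ 2.89 °C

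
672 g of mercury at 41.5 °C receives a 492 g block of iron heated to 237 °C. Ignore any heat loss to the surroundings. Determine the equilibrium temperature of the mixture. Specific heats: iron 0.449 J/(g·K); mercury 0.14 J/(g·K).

T_f ≈ 178.6 °C

With ΣQ=0 the equilibrium temperature is the m·c-weighted mean:
T_f = (220.91·237 + 94.08·41.5) / (220.91 + 94.08)
    = 56260 / 314.99 ≈ 178.61 °C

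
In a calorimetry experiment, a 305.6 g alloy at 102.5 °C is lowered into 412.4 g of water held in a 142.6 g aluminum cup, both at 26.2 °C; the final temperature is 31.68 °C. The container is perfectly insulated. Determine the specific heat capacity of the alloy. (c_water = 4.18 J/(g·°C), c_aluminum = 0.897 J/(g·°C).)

c ≈ 0.469 J/(g·°C)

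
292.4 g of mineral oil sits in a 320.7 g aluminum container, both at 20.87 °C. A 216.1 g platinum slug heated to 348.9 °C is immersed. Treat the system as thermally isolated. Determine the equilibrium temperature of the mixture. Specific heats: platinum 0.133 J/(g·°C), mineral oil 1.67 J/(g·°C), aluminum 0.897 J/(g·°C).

T_f ≈ 32.6 °C

Setting the total heat transfer to zero:
216.1*0.133*(T − 348.9) + 292.4*1.67*(T − 20.87) + 320.7*0.897*(T − 20.87) = 0
804.72 T = 26222
T ≈ 32.59 °C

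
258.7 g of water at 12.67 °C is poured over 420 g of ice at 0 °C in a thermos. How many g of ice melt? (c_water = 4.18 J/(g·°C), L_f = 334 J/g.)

m_melted ≈ 41 g

Cooling the water to 0 °C releases 258.7·4.18·12.67 = 13701 J.
To melt every bit of ice: 420·334 = 140280 J.
Since 13701 < 140280 J, not all the ice melts; equilibrium is at 0 °C.
Mass melted = 13701/334 ≈ 41.02 g.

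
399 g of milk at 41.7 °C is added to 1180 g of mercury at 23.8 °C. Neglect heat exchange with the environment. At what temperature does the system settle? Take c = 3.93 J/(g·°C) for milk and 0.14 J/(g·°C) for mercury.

With ΣQ=0 the equilibrium temperature is the m·c-weighted mean:
T_f = (1568.1×41.7 + 165.2×23.8) / (1568.1 + 165.2)
    = 69320 / 1733.3 ≈ 39.99 °C

T_f ≈ 40.0 °C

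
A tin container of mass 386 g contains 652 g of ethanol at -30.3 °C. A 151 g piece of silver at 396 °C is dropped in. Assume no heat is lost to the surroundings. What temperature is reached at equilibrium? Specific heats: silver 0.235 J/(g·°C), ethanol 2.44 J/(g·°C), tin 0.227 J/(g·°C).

T_f ≈ -21.5 °C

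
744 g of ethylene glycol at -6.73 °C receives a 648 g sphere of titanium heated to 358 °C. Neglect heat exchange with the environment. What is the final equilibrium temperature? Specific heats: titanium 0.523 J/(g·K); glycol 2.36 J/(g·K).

T_f ≈ 52.3 °C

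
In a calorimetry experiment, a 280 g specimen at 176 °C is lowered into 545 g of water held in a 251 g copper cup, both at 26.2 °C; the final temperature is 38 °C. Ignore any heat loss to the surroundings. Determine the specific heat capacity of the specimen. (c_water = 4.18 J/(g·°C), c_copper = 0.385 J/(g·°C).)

c ≈ 0.725 J/(g·°C)

Heat gained plus heat lost sum to zero:
280×c×(38 − 176) + 545×4.18×(38 − 26.2) + 251×0.385×(38 − 26.2) = 0
-38640 c = -28022
c = -28022/-38640 ≈ 0.7252 J/(g·°C)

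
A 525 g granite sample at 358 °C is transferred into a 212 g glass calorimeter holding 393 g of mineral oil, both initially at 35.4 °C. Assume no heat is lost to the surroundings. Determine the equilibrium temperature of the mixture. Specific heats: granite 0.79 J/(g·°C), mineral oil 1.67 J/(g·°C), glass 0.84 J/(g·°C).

T_f ≈ 142.5 °C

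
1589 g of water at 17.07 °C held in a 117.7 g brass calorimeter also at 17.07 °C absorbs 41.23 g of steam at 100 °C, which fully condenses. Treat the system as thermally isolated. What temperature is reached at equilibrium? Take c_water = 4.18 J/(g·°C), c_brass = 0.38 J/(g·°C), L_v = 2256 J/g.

Energy balance with sensible and latent terms:
steam→water at 100 °C releases m L_v = 41.23×2256 = 93015; condensate cools 100→T: 41.23×4.18×(T − 100) = 172.34(T − 100); water warms: 1589×4.18×(T − 17.07) = 6642(T − 17.07); cup: 44.73(T − 17.07)
6859.1 T = 93015 + 17234 + 114143 = 224392
T ≈ 32.71 °C (< 100 °C, so full condensation is consistent).

T_f ≈ 32.7 °C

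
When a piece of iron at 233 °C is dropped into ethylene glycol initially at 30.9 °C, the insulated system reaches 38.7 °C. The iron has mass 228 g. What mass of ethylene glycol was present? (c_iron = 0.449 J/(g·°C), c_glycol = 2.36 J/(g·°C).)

m ≈ 1080 g

Let T be the final temperature. ΣQ_i = 0:
228×0.449×(38.7 − 233) + m×2.36×(38.7 − 30.9) = 0
18.41 m = 19891
m = 19891/18.41 ≈ 1081 g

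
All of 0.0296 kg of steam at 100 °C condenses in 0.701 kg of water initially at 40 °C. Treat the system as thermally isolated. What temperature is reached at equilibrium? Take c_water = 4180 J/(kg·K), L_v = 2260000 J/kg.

T_f ≈ 64.3 °C

Energy conservation, ΣQ = 0:
steam→water at 100 °C releases m L_v = 0.0296·2260000 = 66896
  condensed water 100 °C→T: 123.73(T − 100)
  original water: 2930.2(T − 40)
3053.9 T = 66896 + 12373 + 117207 = 196476
T ≈ 64.34 °C (< 100 °C, so full condensation is consistent).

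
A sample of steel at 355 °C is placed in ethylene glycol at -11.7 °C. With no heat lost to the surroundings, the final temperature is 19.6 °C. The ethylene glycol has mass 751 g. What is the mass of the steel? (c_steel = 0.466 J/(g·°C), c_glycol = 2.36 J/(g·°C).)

Conservation of energy gives ΣQ = 0:
m×0.466×(19.6 − 355) + 751×2.36×(19.6 − (-11.7)) = 0
-156.3 m = -55475
m = -55475/-156.3 ≈ 354.9 g

m ≈ 355 g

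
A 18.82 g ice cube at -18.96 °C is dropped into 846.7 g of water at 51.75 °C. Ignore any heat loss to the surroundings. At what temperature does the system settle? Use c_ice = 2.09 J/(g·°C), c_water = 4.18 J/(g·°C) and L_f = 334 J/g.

T_f ≈ 48.7 °C

Net heat exchanged in the isolated system is zero:
warm ice to 0 °C: 18.82·2.09·(0 − (-18.96)) = 745.77; melt ice: 18.82·334 = 6285.9; warm the meltwater: 78.67 T; water cools: 846.7·4.18·(T − 51.75) = 3539.2(T − 51.75)
3617.9 T = 183154 − 7031.6 = 176122
T ≈ 48.68 °C. Since T > 0 °C, the all-ice-melts assumption holds.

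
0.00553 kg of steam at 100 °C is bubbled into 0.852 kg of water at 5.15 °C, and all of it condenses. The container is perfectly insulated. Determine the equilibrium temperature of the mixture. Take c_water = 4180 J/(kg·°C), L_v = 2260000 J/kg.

T_f ≈ 9.2 °C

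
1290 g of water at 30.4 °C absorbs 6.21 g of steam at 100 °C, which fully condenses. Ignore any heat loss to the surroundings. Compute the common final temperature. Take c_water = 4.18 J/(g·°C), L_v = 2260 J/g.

T_f ≈ 33.3 °C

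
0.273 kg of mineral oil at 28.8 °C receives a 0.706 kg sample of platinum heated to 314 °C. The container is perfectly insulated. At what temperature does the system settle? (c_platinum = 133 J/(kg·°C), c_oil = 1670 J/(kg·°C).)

T_f ≈ 77.5 °C

Conservation of energy gives ΣQ = 0:
0.706×133×(T − 314) + 0.273×1670×(T − 28.8) = 0
549.81 T = 42614
T ≈ 77.51 °C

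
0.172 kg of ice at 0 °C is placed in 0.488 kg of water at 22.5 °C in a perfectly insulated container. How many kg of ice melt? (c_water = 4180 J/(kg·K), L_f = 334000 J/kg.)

m_melted ≈ 0.137 kg

Water can give up m c ΔT = 0.488×4180×22.5 = 45896 J before reaching 0 °C.
Melting all 0.172 kg of ice would need 0.172×334000 = 57448 J.
Since 45896 < 57448 J, not all the ice melts; equilibrium is at 0 °C.
m_melt = 45896 / L_f = 0.1374 kg.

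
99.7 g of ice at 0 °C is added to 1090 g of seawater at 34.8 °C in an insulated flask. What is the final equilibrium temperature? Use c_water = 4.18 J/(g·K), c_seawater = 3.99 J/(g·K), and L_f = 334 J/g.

Energy conservation, ΣQ = 0:
latent heat to melt: 99.7×334 = 33300
  warm the meltwater: 416.75 T
  seawater: 4349.1(T − 34.8)
4765.8 T = 151349 − 33300 = 118049
T ≈ 24.77 °C — above 0 °C, consistent with complete melting.

T_f ≈ 24.8 °C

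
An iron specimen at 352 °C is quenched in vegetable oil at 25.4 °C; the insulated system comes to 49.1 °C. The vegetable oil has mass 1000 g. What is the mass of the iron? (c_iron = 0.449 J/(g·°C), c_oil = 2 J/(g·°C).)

m ≈ 349 g

Heat lost by the iron = heat gained by the oil:
m×0.449×(352 − 49.1) = 1000×2×(49.1 − 25.4)
136 m = 47400  ⇒  m ≈ 348.5 g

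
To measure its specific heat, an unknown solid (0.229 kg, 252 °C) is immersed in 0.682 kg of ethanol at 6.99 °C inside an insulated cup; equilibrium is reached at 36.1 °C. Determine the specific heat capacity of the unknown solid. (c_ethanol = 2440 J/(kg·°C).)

c ≈ 980 J/(kg·°C)

Let T be the final temperature. ΣQ_i = 0:
0.229×c×(36.1 − 252) + 0.682×2440×(36.1 − 6.99) = 0
-49.44 c = -48441
c = -48441/-49.44 ≈ 979.8 J/(kg·°C)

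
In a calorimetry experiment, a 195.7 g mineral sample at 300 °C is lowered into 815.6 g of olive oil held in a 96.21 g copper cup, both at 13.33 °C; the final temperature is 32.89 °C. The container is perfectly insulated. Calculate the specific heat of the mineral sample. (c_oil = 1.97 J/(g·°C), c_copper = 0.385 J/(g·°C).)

c ≈ 0.615 J/(g·°C)

Net heat exchanged in the isolated system is zero:
195.7×c×(32.89 − 300) + 815.6×1.97×(32.89 − 13.33) + 96.21×0.385×(32.89 − 13.33) = 0
-52273 c = -32152
c = -32152/-52273 ≈ 0.6151 J/(g·°C)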